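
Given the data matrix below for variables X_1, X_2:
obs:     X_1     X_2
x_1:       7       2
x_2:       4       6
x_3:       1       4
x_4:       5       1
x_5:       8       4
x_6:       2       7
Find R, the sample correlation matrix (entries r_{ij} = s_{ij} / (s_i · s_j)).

Step 1 — column means:
  mean(X_1) = (7 + 4 + 1 + 5 + 8 + 2) / 6 = 27/6 = 4.5
  mean(X_2) = (2 + 6 + 4 + 1 + 4 + 7) / 6 = 24/6 = 4

Step 2 — sample variances and covariances s[i,j] = (1/(n-1)) · Σ_k (x_{k,i} - mean_i) · (x_{k,j} - mean_j), with n-1 = 5:
  s[X_1,X_1] = ((2.5)·(2.5) + (-0.5)·(-0.5) + (-3.5)·(-3.5) + (0.5)·(0.5) + (3.5)·(3.5) + (-2.5)·(-2.5)) / 5 = 37.5/5 = 7.5
  s[X_1,X_2] = ((2.5)·(-2) + (-0.5)·(2) + (-3.5)·(0) + (0.5)·(-3) + (3.5)·(0) + (-2.5)·(3)) / 5 = -15/5 = -3
  s[X_2,X_2] = ((-2)·(-2) + (2)·(2) + (0)·(0) + (-3)·(-3) + (0)·(0) + (3)·(3)) / 5 = 26/5 = 5.2
  Sample standard deviations s_i = √(s[i,i]):
  s(X_1) = √(7.5) = 2.7386
  s(X_2) = √(5.2) = 2.2804

Step 3 — r_{ij} = s_{ij} / (s_i · s_j):
  r[X_1,X_1] = 1 (diagonal).
  r[X_1,X_2] = -3 / (2.7386 · 2.2804) = -3 / 6.245 = -0.4804
  r[X_2,X_2] = 1 (diagonal).

R is symmetric with unit diagonal. Assembling:

R = [[1, -0.4804],
 [-0.4804, 1]]


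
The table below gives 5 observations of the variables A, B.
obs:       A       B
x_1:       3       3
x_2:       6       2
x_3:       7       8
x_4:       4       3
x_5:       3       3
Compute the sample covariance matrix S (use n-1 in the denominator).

Step 1 — column means:
  mean(A) = (3 + 6 + 7 + 4 + 3) / 5 = 23/5 = 4.6
  mean(B) = (3 + 2 + 8 + 3 + 3) / 5 = 19/5 = 3.8

Step 2 — sample covariance S[i,j] = (1/(n-1)) · Σ_k (x_{k,i} - mean_i) · (x_{k,j} - mean_j), with n-1 = 4.
  S[A,A] = ((-1.6)·(-1.6) + (1.4)·(1.4) + (2.4)·(2.4) + (-0.6)·(-0.6) + (-1.6)·(-1.6)) / 4 = 13.2/4 = 3.3
  S[A,B] = ((-1.6)·(-0.8) + (1.4)·(-1.8) + (2.4)·(4.2) + (-0.6)·(-0.8) + (-1.6)·(-0.8)) / 4 = 10.6/4 = 2.65
  S[B,B] = ((-0.8)·(-0.8) + (-1.8)·(-1.8) + (4.2)·(4.2) + (-0.8)·(-0.8) + (-0.8)·(-0.8)) / 4 = 22.8/4 = 5.7

S is symmetric (S[j,i] = S[i,j]). Assembling:

S = [[3.3, 2.65],
 [2.65, 5.7]]


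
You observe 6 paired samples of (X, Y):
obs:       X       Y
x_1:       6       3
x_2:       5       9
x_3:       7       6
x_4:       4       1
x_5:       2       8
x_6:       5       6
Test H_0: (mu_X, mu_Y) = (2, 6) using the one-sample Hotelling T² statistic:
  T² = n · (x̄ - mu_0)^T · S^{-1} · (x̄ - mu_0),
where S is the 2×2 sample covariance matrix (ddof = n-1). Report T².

Step 1 — sample mean vector:
  mean(X) = (6 + 5 + 7 + 4 + 2 + 5) / 6 = 29/6 = 4.8333
  mean(Y) = (3 + 9 + 6 + 1 + 8 + 6) / 6 = 33/6 = 5.5
  x̄ = (4.8333, 5.5),  deviation x̄ - mu_0 = (4.8333, 5.5) - (2, 6) = (2.8333, -0.5).

Step 2 — sample covariance matrix, S[i,j] = (1/(n-1)) · Σ_k (x_{k,i} - mean_i) · (x_{k,j} - mean_j), divisor n-1 = 5:
  S[X,X] = ((1.1667)·(1.1667) + (0.1667)·(0.1667) + (2.1667)·(2.1667) + (-0.8333)·(-0.8333) + (-2.8333)·(-2.8333) + (0.1667)·(0.1667)) / 5 = 14.8333/5 = 2.9667
  S[X,Y] = ((1.1667)·(-2.5) + (0.1667)·(3.5) + (2.1667)·(0.5) + (-0.8333)·(-4.5) + (-2.8333)·(2.5) + (0.1667)·(0.5)) / 5 = -4.5/5 = -0.9
  S[Y,Y] = ((-2.5)·(-2.5) + (3.5)·(3.5) + (0.5)·(0.5) + (-4.5)·(-4.5) + (2.5)·(2.5) + (0.5)·(0.5)) / 5 = 45.5/5 = 9.1
  S = [[2.9667, -0.9],
 [-0.9, 9.1]].

Step 3 — invert S. det(S) = 2.9667·9.1 - (-0.9)² = 26.1867.
  S^{-1} = (1/det) · [[d, -b], [-b, a]] = [[0.3475, 0.0344],
 [0.0344, 0.1133]].

Step 4 — quadratic form (x̄ - mu_0)^T · S^{-1} · (x̄ - mu_0):
  S^{-1} · (x̄ - mu_0) = (0.9674, 0.0407),
  (x̄ - mu_0)^T · [...] = (2.8333)·(0.9674) + (-0.5)·(0.0407) = 2.7206.

Step 5 — scale by n: T² = 6 · 2.7206 = 16.3238.

T² ≈ 16.3238


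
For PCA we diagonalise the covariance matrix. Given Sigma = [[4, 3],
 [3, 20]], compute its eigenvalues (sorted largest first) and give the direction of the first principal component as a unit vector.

Step 1 — characteristic polynomial of 2×2 Sigma:
  det(Sigma - λI) = λ² - trace · λ + det = 0.
  trace = 4 + 20 = 24, det = 4·20 - (3)² = 71.
Step 2 — discriminant:
  Δ = trace² - 4·det = 576 - 284 = 292.
Step 3 — eigenvalues:
  λ = (trace ± √Δ)/2 = (24 ± 17.088)/2,
  λ_1 = 20.544,  λ_2 = 3.456.

Step 4 — unit eigenvector for λ_1: solve (Sigma - λ_1 I)v = 0. First row:
  (4 - 20.544)·v_x + (3)·v_y = 0, i.e. (-16.544)·v_x + (3)·v_y = 0,
  so v ∝ (b, λ_1 - a) = (3, 16.544) = u.
  ||u|| = √((3)² + (16.544)²) = √(282.7041) ≈ 16.8138,
  v_1 = u/||u|| ≈ (0.1784, 0.984) (||v_1|| = 1).

λ_1 = 20.544,  λ_2 = 3.456;  v_1 ≈ (0.1784, 0.984)


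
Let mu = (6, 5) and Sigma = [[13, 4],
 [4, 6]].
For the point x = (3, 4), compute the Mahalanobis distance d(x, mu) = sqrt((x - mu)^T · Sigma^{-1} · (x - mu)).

Step 1 — centre the observation: (x - mu) = (-3, -1).

Step 2 — invert Sigma. det(Sigma) = 13·6 - (4)² = 62.
  Sigma^{-1} = (1/det) · [[d, -b], [-b, a]] = [[0.0968, -0.0645],
 [-0.0645, 0.2097]].

Step 3 — form the quadratic (x - mu)^T · Sigma^{-1} · (x - mu):
  Sigma^{-1} · (x - mu) = (-0.2258, -0.0161).
  (x - mu)^T · [Sigma^{-1} · (x - mu)] = (-3)·(-0.2258) + (-1)·(-0.0161) = 0.6935.

Step 4 — take square root: d = √(0.6935) ≈ 0.8328.

d(x, mu) = √(0.6935) ≈ 0.8328


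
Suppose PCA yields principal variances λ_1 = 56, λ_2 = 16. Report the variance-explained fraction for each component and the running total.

Step 1 — total variance = trace(Sigma) = Σ λ_i = 56 + 16 = 72.

Step 2 — fraction explained by component i = λ_i / Σ λ:
  PC1: 56/72 = 0.7778
  PC2: 16/72 = 0.2222

Step 3 — cumulative fraction after k components = (λ_1 + ... + λ_k) / Σ λ:
  k = 1: 56/72 = 0.7778
  k = 2: (56 + 16)/72 = 72/72 = 1

Summary (fraction, with percent):

explained: PC1 0.7778 (77.78%), PC2 0.2222 (22.22%);  cumulative: 0.7778, 1


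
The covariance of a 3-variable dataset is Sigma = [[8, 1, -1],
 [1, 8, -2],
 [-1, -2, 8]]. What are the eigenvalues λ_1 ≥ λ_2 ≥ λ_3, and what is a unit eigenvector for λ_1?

Step 1 — characteristic polynomial p(λ) = det(λI - Sigma) = λ³ - tr·λ² + c_1·λ - det, where tr = trace, c_1 = sum of the principal 2×2 minors, det = det(Sigma):
  tr = 8 + 8 + 8 = 24,
  c_1 = (8·8 - (1)²) + (8·8 - (-1)²) + (8·8 - (-2)²) = 63 + 63 + 60 = 186,
  det = 8·(8·8 - (-2)²) - (1)·((1)·8 - (-2)·(-1)) + (-1)·((1)·(-2) - 8·(-1)) = 8·(60) - (1)·(6) + (-1)·(6) = 468.
  So p(λ) = λ³ - 24λ² + 186λ - 468.
Step 2 — look for an integer root (rational root theorem: any rational root is an integer divisor of 468). Testing λ = 6:
  p(6) = 216 - 864 + 1116 - 468 = 0  ✓
  Dividing out (λ - 6): p(λ) = (λ - 6)(λ² - 18λ + 78).
Step 3 — remaining eigenvalues from the quadratic λ² - 18λ + 78 = 0:
  Δ = 18² - 4·78 = 324 - 312 = 12,  λ = (18 ± √12)/2 = (18 ± 3.4641)/2 ≈ 10.7321 or 7.2679.
  Sorted: λ_1 = 10.7321,  λ_2 = 7.2679,  λ_3 = 6  (check: sum = 24 = tr ✓).

Step 4 — unit eigenvector for λ_1 ≈ 10.7321: v spans the null space of (Sigma - λ_1 I), whose rows are
  r_1 = (-2.7321, 1, -1),  r_2 = (1, -2.7321, -2),  r_3 = (-1, -2, -2.7321).
  v is orthogonal to every row, so take v ∝ r_1 × r_2 = ((1)·(-2) - (-1)·(-2.7321), (-1)·(1) - (-2.7321)·(-2), (-2.7321)·(-2.7321) - (1)·(1)) ≈ (-4.7321, -6.4641, 6.4641).
  Rescale (multiply by -1 so the first nonzero entry is positive): u = (4.7321, 6.4641, -6.4641).
  ||u|| = √((4.7321)² + (6.4641)² + (-6.4641)²) = √(105.9615) ≈ 10.2938,  v_1 = u/||u|| ≈ (0.4597, 0.628, -0.628) (||v_1|| = 1).

λ_1 = 10.7321,  λ_2 = 7.2679,  λ_3 = 6;  v_1 ≈ (0.4597, 0.628, -0.628)


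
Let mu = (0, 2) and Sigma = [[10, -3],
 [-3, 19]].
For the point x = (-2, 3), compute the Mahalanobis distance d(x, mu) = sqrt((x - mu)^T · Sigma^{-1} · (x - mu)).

Step 1 — centre the observation: (x - mu) = (-2, 1).

Step 2 — invert Sigma. det(Sigma) = 10·19 - (-3)² = 181.
  Sigma^{-1} = (1/det) · [[d, -b], [-b, a]] = [[0.105, 0.0166],
 [0.0166, 0.0552]].

Step 3 — form the quadratic (x - mu)^T · Sigma^{-1} · (x - mu):
  Sigma^{-1} · (x - mu) = (-0.1934, 0.0221).
  (x - mu)^T · [Sigma^{-1} · (x - mu)] = (-2)·(-0.1934) + (1)·(0.0221) = 0.4088.

Step 4 — take square root: d = √(0.4088) ≈ 0.6394.

d(x, mu) = √(0.4088) ≈ 0.6394


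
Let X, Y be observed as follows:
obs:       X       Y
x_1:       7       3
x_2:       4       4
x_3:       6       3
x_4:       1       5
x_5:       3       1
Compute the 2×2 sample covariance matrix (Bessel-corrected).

Step 1 — column means:
  mean(X) = (7 + 4 + 6 + 1 + 3) / 5 = 21/5 = 4.2
  mean(Y) = (3 + 4 + 3 + 5 + 1) / 5 = 16/5 = 3.2

Step 2 — sample covariance S[i,j] = (1/(n-1)) · Σ_k (x_{k,i} - mean_i) · (x_{k,j} - mean_j), with n-1 = 4.
  S[X,X] = ((2.8)·(2.8) + (-0.2)·(-0.2) + (1.8)·(1.8) + (-3.2)·(-3.2) + (-1.2)·(-1.2)) / 4 = 22.8/4 = 5.7
  S[X,Y] = ((2.8)·(-0.2) + (-0.2)·(0.8) + (1.8)·(-0.2) + (-3.2)·(1.8) + (-1.2)·(-2.2)) / 4 = -4.2/4 = -1.05
  S[Y,Y] = ((-0.2)·(-0.2) + (0.8)·(0.8) + (-0.2)·(-0.2) + (1.8)·(1.8) + (-2.2)·(-2.2)) / 4 = 8.8/4 = 2.2

S is symmetric (S[j,i] = S[i,j]). Assembling:

S = [[5.7, -1.05],
 [-1.05, 2.2]]


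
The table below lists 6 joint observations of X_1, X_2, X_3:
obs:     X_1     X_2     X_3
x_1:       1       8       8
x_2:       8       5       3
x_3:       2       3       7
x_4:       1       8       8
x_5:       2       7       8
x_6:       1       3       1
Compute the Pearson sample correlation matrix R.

Step 1 — column means:
  mean(X_1) = (1 + 8 + 2 + 1 + 2 + 1) / 6 = 15/6 = 2.5
  mean(X_2) = (8 + 5 + 3 + 8 + 7 + 3) / 6 = 34/6 = 5.6667
  mean(X_3) = (8 + 3 + 7 + 8 + 8 + 1) / 6 = 35/6 = 5.8333

Step 2 — sample variances and covariances s[i,j] = (1/(n-1)) · Σ_k (x_{k,i} - mean_i) · (x_{k,j} - mean_j), with n-1 = 5:
  s[X_1,X_1] = ((-1.5)·(-1.5) + (5.5)·(5.5) + (-0.5)·(-0.5) + (-1.5)·(-1.5) + (-0.5)·(-0.5) + (-1.5)·(-1.5)) / 5 = 37.5/5 = 7.5
  s[X_1,X_2] = ((-1.5)·(2.3333) + (5.5)·(-0.6667) + (-0.5)·(-2.6667) + (-1.5)·(2.3333) + (-0.5)·(1.3333) + (-1.5)·(-2.6667)) / 5 = -6/5 = -1.2
  s[X_1,X_3] = ((-1.5)·(2.1667) + (5.5)·(-2.8333) + (-0.5)·(1.1667) + (-1.5)·(2.1667) + (-0.5)·(2.1667) + (-1.5)·(-4.8333)) / 5 = -16.5/5 = -3.3
  s[X_2,X_2] = ((2.3333)·(2.3333) + (-0.6667)·(-0.6667) + (-2.6667)·(-2.6667) + (2.3333)·(2.3333) + (1.3333)·(1.3333) + (-2.6667)·(-2.6667)) / 5 = 27.3333/5 = 5.4667
  s[X_2,X_3] = ((2.3333)·(2.1667) + (-0.6667)·(-2.8333) + (-2.6667)·(1.1667) + (2.3333)·(2.1667) + (1.3333)·(2.1667) + (-2.6667)·(-4.8333)) / 5 = 24.6667/5 = 4.9333
  s[X_3,X_3] = ((2.1667)·(2.1667) + (-2.8333)·(-2.8333) + (1.1667)·(1.1667) + (2.1667)·(2.1667) + (2.1667)·(2.1667) + (-4.8333)·(-4.8333)) / 5 = 46.8333/5 = 9.3667
  Sample standard deviations s_i = √(s[i,i]):
  s(X_1) = √(7.5) = 2.7386
  s(X_2) = √(5.4667) = 2.3381
  s(X_3) = √(9.3667) = 3.0605

Step 3 — r_{ij} = s_{ij} / (s_i · s_j):
  r[X_1,X_1] = 1 (diagonal).
  r[X_1,X_2] = -1.2 / (2.7386 · 2.3381) = -1.2 / 6.4031 = -0.1874
  r[X_1,X_3] = -3.3 / (2.7386 · 3.0605) = -3.3 / 8.3815 = -0.3937
  r[X_2,X_2] = 1 (diagonal).
  r[X_2,X_3] = 4.9333 / (2.3381 · 3.0605) = 4.9333 / 7.1557 = 0.6894
  r[X_3,X_3] = 1 (diagonal).

R is symmetric with unit diagonal. Assembling:

R = [[1, -0.1874, -0.3937],
 [-0.1874, 1, 0.6894],
 [-0.3937, 0.6894, 1]]


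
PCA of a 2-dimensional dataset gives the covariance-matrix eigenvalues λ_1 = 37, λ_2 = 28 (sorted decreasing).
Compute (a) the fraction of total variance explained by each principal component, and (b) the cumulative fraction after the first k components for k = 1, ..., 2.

Step 1 — total variance = trace(Sigma) = Σ λ_i = 37 + 28 = 65.

Step 2 — fraction explained by component i = λ_i / Σ λ:
  PC1: 37/65 = 0.5692
  PC2: 28/65 = 0.4308

Step 3 — cumulative fraction after k components = (λ_1 + ... + λ_k) / Σ λ:
  k = 1: 37/65 = 0.5692
  k = 2: (37 + 28)/65 = 65/65 = 1

Summary (fraction, with percent):

explained: PC1 0.5692 (56.92%), PC2 0.4308 (43.08%);  cumulative: 0.5692, 1


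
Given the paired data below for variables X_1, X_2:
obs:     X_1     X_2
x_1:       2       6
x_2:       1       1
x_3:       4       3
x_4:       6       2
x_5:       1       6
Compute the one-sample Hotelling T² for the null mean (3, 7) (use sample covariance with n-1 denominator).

Step 1 — sample mean vector:
  mean(X_1) = (2 + 1 + 4 + 6 + 1) / 5 = 14/5 = 2.8
  mean(X_2) = (6 + 1 + 3 + 2 + 6) / 5 = 18/5 = 3.6
  x̄ = (2.8, 3.6),  deviation x̄ - mu_0 = (2.8, 3.6) - (3, 7) = (-0.2, -3.4).

Step 2 — sample covariance matrix, S[i,j] = (1/(n-1)) · Σ_k (x_{k,i} - mean_i) · (x_{k,j} - mean_j), divisor n-1 = 4:
  S[X_1,X_1] = ((-0.8)·(-0.8) + (-1.8)·(-1.8) + (1.2)·(1.2) + (3.2)·(3.2) + (-1.8)·(-1.8)) / 4 = 18.8/4 = 4.7
  S[X_1,X_2] = ((-0.8)·(2.4) + (-1.8)·(-2.6) + (1.2)·(-0.6) + (3.2)·(-1.6) + (-1.8)·(2.4)) / 4 = -7.4/4 = -1.85
  S[X_2,X_2] = ((2.4)·(2.4) + (-2.6)·(-2.6) + (-0.6)·(-0.6) + (-1.6)·(-1.6) + (2.4)·(2.4)) / 4 = 21.2/4 = 5.3
  S = [[4.7, -1.85],
 [-1.85, 5.3]].

Step 3 — invert S. det(S) = 4.7·5.3 - (-1.85)² = 21.4875.
  S^{-1} = (1/det) · [[d, -b], [-b, a]] = [[0.2467, 0.0861],
 [0.0861, 0.2187]].

Step 4 — quadratic form (x̄ - mu_0)^T · S^{-1} · (x̄ - mu_0):
  S^{-1} · (x̄ - mu_0) = (-0.3421, -0.7609),
  (x̄ - mu_0)^T · [...] = (-0.2)·(-0.3421) + (-3.4)·(-0.7609) = 2.6555.

Step 5 — scale by n: T² = 5 · 2.6555 = 13.2775.

T² ≈ 13.2775


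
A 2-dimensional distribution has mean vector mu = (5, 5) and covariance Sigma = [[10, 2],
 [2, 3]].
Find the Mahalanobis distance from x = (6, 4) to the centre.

Step 1 — centre the observation: (x - mu) = (1, -1).

Step 2 — invert Sigma. det(Sigma) = 10·3 - (2)² = 26.
  Sigma^{-1} = (1/det) · [[d, -b], [-b, a]] = [[0.1154, -0.0769],
 [-0.0769, 0.3846]].

Step 3 — form the quadratic (x - mu)^T · Sigma^{-1} · (x - mu):
  Sigma^{-1} · (x - mu) = (0.1923, -0.4615).
  (x - mu)^T · [Sigma^{-1} · (x - mu)] = (1)·(0.1923) + (-1)·(-0.4615) = 0.6538.

Step 4 — take square root: d = √(0.6538) ≈ 0.8086.

d(x, mu) = √(0.6538) ≈ 0.8086


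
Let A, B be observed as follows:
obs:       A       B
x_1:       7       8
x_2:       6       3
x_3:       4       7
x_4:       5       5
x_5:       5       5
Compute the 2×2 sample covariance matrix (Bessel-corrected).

Step 1 — column means:
  mean(A) = (7 + 6 + 4 + 5 + 5) / 5 = 27/5 = 5.4
  mean(B) = (8 + 3 + 7 + 5 + 5) / 5 = 28/5 = 5.6

Step 2 — sample covariance S[i,j] = (1/(n-1)) · Σ_k (x_{k,i} - mean_i) · (x_{k,j} - mean_j), with n-1 = 4.
  S[A,A] = ((1.6)·(1.6) + (0.6)·(0.6) + (-1.4)·(-1.4) + (-0.4)·(-0.4) + (-0.4)·(-0.4)) / 4 = 5.2/4 = 1.3
  S[A,B] = ((1.6)·(2.4) + (0.6)·(-2.6) + (-1.4)·(1.4) + (-0.4)·(-0.6) + (-0.4)·(-0.6)) / 4 = 0.8/4 = 0.2
  S[B,B] = ((2.4)·(2.4) + (-2.6)·(-2.6) + (1.4)·(1.4) + (-0.6)·(-0.6) + (-0.6)·(-0.6)) / 4 = 15.2/4 = 3.8

S is symmetric (S[j,i] = S[i,j]). Assembling:

S = [[1.3, 0.2],
 [0.2, 3.8]]


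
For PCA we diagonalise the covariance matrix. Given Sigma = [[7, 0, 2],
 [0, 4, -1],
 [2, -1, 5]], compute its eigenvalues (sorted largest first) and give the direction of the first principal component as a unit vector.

Step 1 — characteristic polynomial p(λ) = det(λI - Sigma) = λ³ - tr·λ² + c_1·λ - det, where tr = trace, c_1 = sum of the principal 2×2 minors, det = det(Sigma):
  tr = 7 + 4 + 5 = 16,
  c_1 = (7·4 - (0)²) + (7·5 - (2)²) + (4·5 - (-1)²) = 28 + 31 + 19 = 78,
  det = 7·(4·5 - (-1)²) - (0)·((0)·5 - (-1)·(2)) + (2)·((0)·(-1) - 4·(2)) = 7·(19) - (0)·(2) + (2)·(-8) = 117.
  So p(λ) = λ³ - 16λ² + 78λ - 117.
Step 2 — look for an integer root (rational root theorem: any rational root is an integer divisor of 117). Testing λ = 3:
  p(3) = 27 - 144 + 234 - 117 = 0  ✓
  Dividing out (λ - 3): p(λ) = (λ - 3)(λ² - 13λ + 39).
Step 3 — remaining eigenvalues from the quadratic λ² - 13λ + 39 = 0:
  Δ = 13² - 4·39 = 169 - 156 = 13,  λ = (13 ± √13)/2 = (13 ± 3.6056)/2 ≈ 8.3028 or 4.6972.
  Sorted: λ_1 = 8.3028,  λ_2 = 4.6972,  λ_3 = 3  (check: sum = 16 = tr ✓).

Step 4 — unit eigenvector for λ_1 ≈ 8.3028: v spans the null space of (Sigma - λ_1 I), whose rows are
  r_1 = (-1.3028, 0, 2),  r_2 = (0, -4.3028, -1),  r_3 = (2, -1, -3.3028).
  v is orthogonal to every row, so take v ∝ r_1 × r_2 = ((0)·(-1) - (2)·(-4.3028), (2)·(0) - (-1.3028)·(-1), (-1.3028)·(-4.3028) - (0)·(0)) ≈ (8.6056, -1.3028, 5.6056).
  Let u = (8.6056, -1.3028, 5.6056).
  ||u|| = √((8.6056)² + (-1.3028)² + (5.6056)²) = √(107.1749) ≈ 10.3525,  v_1 = u/||u|| ≈ (0.8313, -0.1258, 0.5415) (||v_1|| = 1).

λ_1 = 8.3028,  λ_2 = 4.6972,  λ_3 = 3;  v_1 ≈ (0.8313, -0.1258, 0.5415)


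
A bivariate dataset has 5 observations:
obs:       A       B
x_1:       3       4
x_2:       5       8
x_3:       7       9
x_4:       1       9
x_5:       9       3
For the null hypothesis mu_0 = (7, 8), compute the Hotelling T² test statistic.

Step 1 — sample mean vector:
  mean(A) = (3 + 5 + 7 + 1 + 9) / 5 = 25/5 = 5
  mean(B) = (4 + 8 + 9 + 9 + 3) / 5 = 33/5 = 6.6
  x̄ = (5, 6.6),  deviation x̄ - mu_0 = (5, 6.6) - (7, 8) = (-2, -1.4).

Step 2 — sample covariance matrix, S[i,j] = (1/(n-1)) · Σ_k (x_{k,i} - mean_i) · (x_{k,j} - mean_j), divisor n-1 = 4:
  S[A,A] = ((-2)·(-2) + (0)·(0) + (2)·(2) + (-4)·(-4) + (4)·(4)) / 4 = 40/4 = 10
  S[A,B] = ((-2)·(-2.6) + (0)·(1.4) + (2)·(2.4) + (-4)·(2.4) + (4)·(-3.6)) / 4 = -14/4 = -3.5
  S[B,B] = ((-2.6)·(-2.6) + (1.4)·(1.4) + (2.4)·(2.4) + (2.4)·(2.4) + (-3.6)·(-3.6)) / 4 = 33.2/4 = 8.3
  S = [[10, -3.5],
 [-3.5, 8.3]].

Step 3 — invert S. det(S) = 10·8.3 - (-3.5)² = 70.75.
  S^{-1} = (1/det) · [[d, -b], [-b, a]] = [[0.1173, 0.0495],
 [0.0495, 0.1413]].

Step 4 — quadratic form (x̄ - mu_0)^T · S^{-1} · (x̄ - mu_0):
  S^{-1} · (x̄ - mu_0) = (-0.3039, -0.2968),
  (x̄ - mu_0)^T · [...] = (-2)·(-0.3039) + (-1.4)·(-0.2968) = 1.0233.

Step 5 — scale by n: T² = 5 · 1.0233 = 5.1166.

T² ≈ 5.1166


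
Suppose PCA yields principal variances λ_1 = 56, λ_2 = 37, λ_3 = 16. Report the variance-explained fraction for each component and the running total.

Step 1 — total variance = trace(Sigma) = Σ λ_i = 56 + 37 + 16 = 109.

Step 2 — fraction explained by component i = λ_i / Σ λ:
  PC1: 56/109 = 0.5138
  PC2: 37/109 = 0.3394
  PC3: 16/109 = 0.1468

Step 3 — cumulative fraction after k components = (λ_1 + ... + λ_k) / Σ λ:
  k = 1: 56/109 = 0.5138
  k = 2: (56 + 37)/109 = 93/109 = 0.8532
  k = 3: (56 + 37 + 16)/109 = 109/109 = 1

Summary (fraction, with percent):

explained: PC1 0.5138 (51.38%), PC2 0.3394 (33.94%), PC3 0.1468 (14.68%);  cumulative: 0.5138, 0.8532, 1


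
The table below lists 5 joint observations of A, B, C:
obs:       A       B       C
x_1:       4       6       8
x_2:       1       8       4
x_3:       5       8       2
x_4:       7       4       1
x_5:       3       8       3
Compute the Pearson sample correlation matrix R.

Step 1 — column means:
  mean(A) = (4 + 1 + 5 + 7 + 3) / 5 = 20/5 = 4
  mean(B) = (6 + 8 + 8 + 4 + 8) / 5 = 34/5 = 6.8
  mean(C) = (8 + 4 + 2 + 1 + 3) / 5 = 18/5 = 3.6

Step 2 — sample variances and covariances s[i,j] = (1/(n-1)) · Σ_k (x_{k,i} - mean_i) · (x_{k,j} - mean_j), with n-1 = 4:
  s[A,A] = ((0)·(0) + (-3)·(-3) + (1)·(1) + (3)·(3) + (-1)·(-1)) / 4 = 20/4 = 5
  s[A,B] = ((0)·(-0.8) + (-3)·(1.2) + (1)·(1.2) + (3)·(-2.8) + (-1)·(1.2)) / 4 = -12/4 = -3
  s[A,C] = ((0)·(4.4) + (-3)·(0.4) + (1)·(-1.6) + (3)·(-2.6) + (-1)·(-0.6)) / 4 = -10/4 = -2.5
  s[B,B] = ((-0.8)·(-0.8) + (1.2)·(1.2) + (1.2)·(1.2) + (-2.8)·(-2.8) + (1.2)·(1.2)) / 4 = 12.8/4 = 3.2
  s[B,C] = ((-0.8)·(4.4) + (1.2)·(0.4) + (1.2)·(-1.6) + (-2.8)·(-2.6) + (1.2)·(-0.6)) / 4 = 1.6/4 = 0.4
  s[C,C] = ((4.4)·(4.4) + (0.4)·(0.4) + (-1.6)·(-1.6) + (-2.6)·(-2.6) + (-0.6)·(-0.6)) / 4 = 29.2/4 = 7.3
  Sample standard deviations s_i = √(s[i,i]):
  s(A) = √(5) = 2.2361
  s(B) = √(3.2) = 1.7889
  s(C) = √(7.3) = 2.7019

Step 3 — r_{ij} = s_{ij} / (s_i · s_j):
  r[A,A] = 1 (diagonal).
  r[A,B] = -3 / (2.2361 · 1.7889) = -3 / 4 = -0.75
  r[A,C] = -2.5 / (2.2361 · 2.7019) = -2.5 / 6.0415 = -0.4138
  r[B,B] = 1 (diagonal).
  r[B,C] = 0.4 / (1.7889 · 2.7019) = 0.4 / 4.8332 = 0.0828
  r[C,C] = 1 (diagonal).

R is symmetric with unit diagonal. Assembling:

R = [[1, -0.75, -0.4138],
 [-0.75, 1, 0.0828],
 [-0.4138, 0.0828, 1]]


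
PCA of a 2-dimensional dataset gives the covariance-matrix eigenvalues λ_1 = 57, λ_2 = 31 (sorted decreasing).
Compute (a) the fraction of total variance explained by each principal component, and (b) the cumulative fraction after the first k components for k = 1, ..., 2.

Step 1 — total variance = trace(Sigma) = Σ λ_i = 57 + 31 = 88.

Step 2 — fraction explained by component i = λ_i / Σ λ:
  PC1: 57/88 = 0.6477
  PC2: 31/88 = 0.3523

Step 3 — cumulative fraction after k components = (λ_1 + ... + λ_k) / Σ λ:
  k = 1: 57/88 = 0.6477
  k = 2: (57 + 31)/88 = 88/88 = 1

Summary (fraction, with percent):

explained: PC1 0.6477 (64.77%), PC2 0.3523 (35.23%);  cumulative: 0.6477, 1


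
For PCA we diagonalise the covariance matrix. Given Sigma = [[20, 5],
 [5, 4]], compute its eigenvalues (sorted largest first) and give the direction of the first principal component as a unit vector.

Step 1 — characteristic polynomial of 2×2 Sigma:
  det(Sigma - λI) = λ² - trace · λ + det = 0.
  trace = 20 + 4 = 24, det = 20·4 - (5)² = 55.
Step 2 — discriminant:
  Δ = trace² - 4·det = 576 - 220 = 356.
Step 3 — eigenvalues:
  λ = (trace ± √Δ)/2 = (24 ± 18.868)/2,
  λ_1 = 21.434,  λ_2 = 2.566.

Step 4 — unit eigenvector for λ_1: solve (Sigma - λ_1 I)v = 0. First row:
  (20 - 21.434)·v_x + (5)·v_y = 0, i.e. (-1.434)·v_x + (5)·v_y = 0,
  so v ∝ (b, λ_1 - a) = (5, 1.434) = u.
  ||u|| = √((5)² + (1.434)²) = √(27.0563) ≈ 5.2016,
  v_1 = u/||u|| ≈ (0.9612, 0.2757) (||v_1|| = 1).

λ_1 = 21.434,  λ_2 = 2.566;  v_1 ≈ (0.9612, 0.2757)


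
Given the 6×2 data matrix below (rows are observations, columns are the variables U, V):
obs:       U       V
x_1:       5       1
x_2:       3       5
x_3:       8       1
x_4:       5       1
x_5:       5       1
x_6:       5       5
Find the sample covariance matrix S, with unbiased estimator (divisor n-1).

Step 1 — column means:
  mean(U) = (5 + 3 + 8 + 5 + 5 + 5) / 6 = 31/6 = 5.1667
  mean(V) = (1 + 5 + 1 + 1 + 1 + 5) / 6 = 14/6 = 2.3333

Step 2 — sample covariance S[i,j] = (1/(n-1)) · Σ_k (x_{k,i} - mean_i) · (x_{k,j} - mean_j), with n-1 = 5.
  S[U,U] = ((-0.1667)·(-0.1667) + (-2.1667)·(-2.1667) + (2.8333)·(2.8333) + (-0.1667)·(-0.1667) + (-0.1667)·(-0.1667) + (-0.1667)·(-0.1667)) / 5 = 12.8333/5 = 2.5667
  S[U,V] = ((-0.1667)·(-1.3333) + (-2.1667)·(2.6667) + (2.8333)·(-1.3333) + (-0.1667)·(-1.3333) + (-0.1667)·(-1.3333) + (-0.1667)·(2.6667)) / 5 = -9.3333/5 = -1.8667
  S[V,V] = ((-1.3333)·(-1.3333) + (2.6667)·(2.6667) + (-1.3333)·(-1.3333) + (-1.3333)·(-1.3333) + (-1.3333)·(-1.3333) + (2.6667)·(2.6667)) / 5 = 21.3333/5 = 4.2667

S is symmetric (S[j,i] = S[i,j]). Assembling:

S = [[2.5667, -1.8667],
 [-1.8667, 4.2667]]


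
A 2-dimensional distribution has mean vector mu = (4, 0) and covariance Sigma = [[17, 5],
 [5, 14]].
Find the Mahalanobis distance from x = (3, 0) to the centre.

Step 1 — centre the observation: (x - mu) = (-1, 0).

Step 2 — invert Sigma. det(Sigma) = 17·14 - (5)² = 213.
  Sigma^{-1} = (1/det) · [[d, -b], [-b, a]] = [[0.0657, -0.0235],
 [-0.0235, 0.0798]].

Step 3 — form the quadratic (x - mu)^T · Sigma^{-1} · (x - mu):
  Sigma^{-1} · (x - mu) = (-0.0657, 0.0235).
  (x - mu)^T · [Sigma^{-1} · (x - mu)] = (-1)·(-0.0657) + (0)·(0.0235) = 0.0657.

Step 4 — take square root: d = √(0.0657) ≈ 0.2564.

d(x, mu) = √(0.0657) ≈ 0.2564


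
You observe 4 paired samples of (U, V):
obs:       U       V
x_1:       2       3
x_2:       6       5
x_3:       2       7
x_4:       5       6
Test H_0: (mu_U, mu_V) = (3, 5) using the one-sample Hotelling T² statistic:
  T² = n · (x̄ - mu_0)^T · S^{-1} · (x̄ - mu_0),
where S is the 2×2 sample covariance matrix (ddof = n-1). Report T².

Step 1 — sample mean vector:
  mean(U) = (2 + 6 + 2 + 5) / 4 = 15/4 = 3.75
  mean(V) = (3 + 5 + 7 + 6) / 4 = 21/4 = 5.25
  x̄ = (3.75, 5.25),  deviation x̄ - mu_0 = (3.75, 5.25) - (3, 5) = (0.75, 0.25).

Step 2 — sample covariance matrix, S[i,j] = (1/(n-1)) · Σ_k (x_{k,i} - mean_i) · (x_{k,j} - mean_j), divisor n-1 = 3:
  S[U,U] = ((-1.75)·(-1.75) + (2.25)·(2.25) + (-1.75)·(-1.75) + (1.25)·(1.25)) / 3 = 12.75/3 = 4.25
  S[U,V] = ((-1.75)·(-2.25) + (2.25)·(-0.25) + (-1.75)·(1.75) + (1.25)·(0.75)) / 3 = 1.25/3 = 0.4167
  S[V,V] = ((-2.25)·(-2.25) + (-0.25)·(-0.25) + (1.75)·(1.75) + (0.75)·(0.75)) / 3 = 8.75/3 = 2.9167
  S = [[4.25, 0.4167],
 [0.4167, 2.9167]].

Step 3 — invert S. det(S) = 4.25·2.9167 - (0.4167)² = 12.2222.
  S^{-1} = (1/det) · [[d, -b], [-b, a]] = [[0.2386, -0.0341],
 [-0.0341, 0.3477]].

Step 4 — quadratic form (x̄ - mu_0)^T · S^{-1} · (x̄ - mu_0):
  S^{-1} · (x̄ - mu_0) = (0.1705, 0.0614),
  (x̄ - mu_0)^T · [...] = (0.75)·(0.1705) + (0.25)·(0.0614) = 0.1432.

Step 5 — scale by n: T² = 4 · 0.1432 = 0.5727.

T² ≈ 0.5727


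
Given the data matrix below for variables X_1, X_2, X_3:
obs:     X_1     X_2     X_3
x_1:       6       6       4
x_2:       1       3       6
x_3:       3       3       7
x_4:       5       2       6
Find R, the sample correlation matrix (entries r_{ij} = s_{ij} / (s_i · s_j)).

Step 1 — column means:
  mean(X_1) = (6 + 1 + 3 + 5) / 4 = 15/4 = 3.75
  mean(X_2) = (6 + 3 + 3 + 2) / 4 = 14/4 = 3.5
  mean(X_3) = (4 + 6 + 7 + 6) / 4 = 23/4 = 5.75

Step 2 — sample variances and covariances s[i,j] = (1/(n-1)) · Σ_k (x_{k,i} - mean_i) · (x_{k,j} - mean_j), with n-1 = 3:
  s[X_1,X_1] = ((2.25)·(2.25) + (-2.75)·(-2.75) + (-0.75)·(-0.75) + (1.25)·(1.25)) / 3 = 14.75/3 = 4.9167
  s[X_1,X_2] = ((2.25)·(2.5) + (-2.75)·(-0.5) + (-0.75)·(-0.5) + (1.25)·(-1.5)) / 3 = 5.5/3 = 1.8333
  s[X_1,X_3] = ((2.25)·(-1.75) + (-2.75)·(0.25) + (-0.75)·(1.25) + (1.25)·(0.25)) / 3 = -5.25/3 = -1.75
  s[X_2,X_2] = ((2.5)·(2.5) + (-0.5)·(-0.5) + (-0.5)·(-0.5) + (-1.5)·(-1.5)) / 3 = 9/3 = 3
  s[X_2,X_3] = ((2.5)·(-1.75) + (-0.5)·(0.25) + (-0.5)·(1.25) + (-1.5)·(0.25)) / 3 = -5.5/3 = -1.8333
  s[X_3,X_3] = ((-1.75)·(-1.75) + (0.25)·(0.25) + (1.25)·(1.25) + (0.25)·(0.25)) / 3 = 4.75/3 = 1.5833
  Sample standard deviations s_i = √(s[i,i]):
  s(X_1) = √(4.9167) = 2.2174
  s(X_2) = √(3) = 1.7321
  s(X_3) = √(1.5833) = 1.2583

Step 3 — r_{ij} = s_{ij} / (s_i · s_j):
  r[X_1,X_1] = 1 (diagonal).
  r[X_1,X_2] = 1.8333 / (2.2174 · 1.7321) = 1.8333 / 3.8406 = 0.4774
  r[X_1,X_3] = -1.75 / (2.2174 · 1.2583) = -1.75 / 2.7901 = -0.6272
  r[X_2,X_2] = 1 (diagonal).
  r[X_2,X_3] = -1.8333 / (1.7321 · 1.2583) = -1.8333 / 2.1794 = -0.8412
  r[X_3,X_3] = 1 (diagonal).

R is symmetric with unit diagonal. Assembling:

R = [[1, 0.4774, -0.6272],
 [0.4774, 1, -0.8412],
 [-0.6272, -0.8412, 1]]


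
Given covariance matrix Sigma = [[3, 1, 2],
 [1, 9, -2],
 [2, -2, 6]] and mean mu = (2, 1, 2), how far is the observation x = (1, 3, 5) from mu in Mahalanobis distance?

Step 1 — centre the observation: (x - mu) = (-1, 2, 3).

Step 2 — invert Sigma (cofactor / det for 3×3, or solve directly):
  Sigma^{-1} = [[0.5, -0.1, -0.2],
 [-0.1, 0.14, 0.08],
 [-0.2, 0.08, 0.26]].

Step 3 — form the quadratic (x - mu)^T · Sigma^{-1} · (x - mu):
  Sigma^{-1} · (x - mu) = (-1.3, 0.62, 1.14).
  (x - mu)^T · [Sigma^{-1} · (x - mu)] = (-1)·(-1.3) + (2)·(0.62) + (3)·(1.14) = 5.96.

Step 4 — take square root: d = √(5.96) ≈ 2.4413.

d(x, mu) = √(5.96) ≈ 2.4413


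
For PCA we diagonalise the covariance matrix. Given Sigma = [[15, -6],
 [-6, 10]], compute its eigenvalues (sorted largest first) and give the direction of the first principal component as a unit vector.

Step 1 — characteristic polynomial of 2×2 Sigma:
  det(Sigma - λI) = λ² - trace · λ + det = 0.
  trace = 15 + 10 = 25, det = 15·10 - (-6)² = 114.
Step 2 — discriminant:
  Δ = trace² - 4·det = 625 - 456 = 169.
Step 3 — eigenvalues:
  λ = (trace ± √Δ)/2 = (25 ± 13)/2,
  λ_1 = 19,  λ_2 = 6.

Step 4 — unit eigenvector for λ_1: solve (Sigma - λ_1 I)v = 0. First row:
  (15 - 19)·v_x + (-6)·v_y = 0, i.e. (-4)·v_x + (-6)·v_y = 0,
  so v ∝ (b, λ_1 - a) = (-6, 4); multiply by -1 so the first entry is positive: u = (6, -4).
  ||u|| = √((6)² + (-4)²) = √(52) ≈ 7.2111,
  v_1 = u/||u|| ≈ (0.8321, -0.5547) (||v_1|| = 1).

λ_1 = 19,  λ_2 = 6;  v_1 ≈ (0.8321, -0.5547)


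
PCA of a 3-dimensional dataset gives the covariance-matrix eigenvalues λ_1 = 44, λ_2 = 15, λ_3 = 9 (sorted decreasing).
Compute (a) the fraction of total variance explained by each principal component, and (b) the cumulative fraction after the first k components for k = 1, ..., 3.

Step 1 — total variance = trace(Sigma) = Σ λ_i = 44 + 15 + 9 = 68.

Step 2 — fraction explained by component i = λ_i / Σ λ:
  PC1: 44/68 = 0.6471
  PC2: 15/68 = 0.2206
  PC3: 9/68 = 0.1324

Step 3 — cumulative fraction after k components = (λ_1 + ... + λ_k) / Σ λ:
  k = 1: 44/68 = 0.6471
  k = 2: (44 + 15)/68 = 59/68 = 0.8676
  k = 3: (44 + 15 + 9)/68 = 68/68 = 1

Summary (fraction, with percent):

explained: PC1 0.6471 (64.71%), PC2 0.2206 (22.06%), PC3 0.1324 (13.24%);  cumulative: 0.6471, 0.8676, 1


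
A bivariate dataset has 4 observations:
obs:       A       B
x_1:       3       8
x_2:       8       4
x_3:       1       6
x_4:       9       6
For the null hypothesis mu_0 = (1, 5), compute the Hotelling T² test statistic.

Step 1 — sample mean vector:
  mean(A) = (3 + 8 + 1 + 9) / 4 = 21/4 = 5.25
  mean(B) = (8 + 4 + 6 + 6) / 4 = 24/4 = 6
  x̄ = (5.25, 6),  deviation x̄ - mu_0 = (5.25, 6) - (1, 5) = (4.25, 1).

Step 2 — sample covariance matrix, S[i,j] = (1/(n-1)) · Σ_k (x_{k,i} - mean_i) · (x_{k,j} - mean_j), divisor n-1 = 3:
  S[A,A] = ((-2.25)·(-2.25) + (2.75)·(2.75) + (-4.25)·(-4.25) + (3.75)·(3.75)) / 3 = 44.75/3 = 14.9167
  S[A,B] = ((-2.25)·(2) + (2.75)·(-2) + (-4.25)·(0) + (3.75)·(0)) / 3 = -10/3 = -3.3333
  S[B,B] = ((2)·(2) + (-2)·(-2) + (0)·(0) + (0)·(0)) / 3 = 8/3 = 2.6667
  S = [[14.9167, -3.3333],
 [-3.3333, 2.6667]].

Step 3 — invert S. det(S) = 14.9167·2.6667 - (-3.3333)² = 28.6667.
  S^{-1} = (1/det) · [[d, -b], [-b, a]] = [[0.093, 0.1163],
 [0.1163, 0.5203]].

Step 4 — quadratic form (x̄ - mu_0)^T · S^{-1} · (x̄ - mu_0):
  S^{-1} · (x̄ - mu_0) = (0.5116, 1.0145),
  (x̄ - mu_0)^T · [...] = (4.25)·(0.5116) + (1)·(1.0145) = 3.189.

Step 5 — scale by n: T² = 4 · 3.189 = 12.7558.

T² ≈ 12.7558


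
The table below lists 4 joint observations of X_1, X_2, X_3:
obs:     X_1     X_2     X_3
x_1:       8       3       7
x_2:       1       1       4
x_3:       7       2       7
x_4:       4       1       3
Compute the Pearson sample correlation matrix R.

Step 1 — column means:
  mean(X_1) = (8 + 1 + 7 + 4) / 4 = 20/4 = 5
  mean(X_2) = (3 + 1 + 2 + 1) / 4 = 7/4 = 1.75
  mean(X_3) = (7 + 4 + 7 + 3) / 4 = 21/4 = 5.25

Step 2 — sample variances and covariances s[i,j] = (1/(n-1)) · Σ_k (x_{k,i} - mean_i) · (x_{k,j} - mean_j), with n-1 = 3:
  s[X_1,X_1] = ((3)·(3) + (-4)·(-4) + (2)·(2) + (-1)·(-1)) / 3 = 30/3 = 10
  s[X_1,X_2] = ((3)·(1.25) + (-4)·(-0.75) + (2)·(0.25) + (-1)·(-0.75)) / 3 = 8/3 = 2.6667
  s[X_1,X_3] = ((3)·(1.75) + (-4)·(-1.25) + (2)·(1.75) + (-1)·(-2.25)) / 3 = 16/3 = 5.3333
  s[X_2,X_2] = ((1.25)·(1.25) + (-0.75)·(-0.75) + (0.25)·(0.25) + (-0.75)·(-0.75)) / 3 = 2.75/3 = 0.9167
  s[X_2,X_3] = ((1.25)·(1.75) + (-0.75)·(-1.25) + (0.25)·(1.75) + (-0.75)·(-2.25)) / 3 = 5.25/3 = 1.75
  s[X_3,X_3] = ((1.75)·(1.75) + (-1.25)·(-1.25) + (1.75)·(1.75) + (-2.25)·(-2.25)) / 3 = 12.75/3 = 4.25
  Sample standard deviations s_i = √(s[i,i]):
  s(X_1) = √(10) = 3.1623
  s(X_2) = √(0.9167) = 0.9574
  s(X_3) = √(4.25) = 2.0616

Step 3 — r_{ij} = s_{ij} / (s_i · s_j):
  r[X_1,X_1] = 1 (diagonal).
  r[X_1,X_2] = 2.6667 / (3.1623 · 0.9574) = 2.6667 / 3.0277 = 0.8808
  r[X_1,X_3] = 5.3333 / (3.1623 · 2.0616) = 5.3333 / 6.5192 = 0.8181
  r[X_2,X_2] = 1 (diagonal).
  r[X_2,X_3] = 1.75 / (0.9574 · 2.0616) = 1.75 / 1.9738 = 0.8866
  r[X_3,X_3] = 1 (diagonal).

R is symmetric with unit diagonal. Assembling:

R = [[1, 0.8808, 0.8181],
 [0.8808, 1, 0.8866],
 [0.8181, 0.8866, 1]]


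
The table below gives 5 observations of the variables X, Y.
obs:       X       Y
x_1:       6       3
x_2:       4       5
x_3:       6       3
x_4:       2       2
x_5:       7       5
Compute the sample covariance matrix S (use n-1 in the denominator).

Step 1 — column means:
  mean(X) = (6 + 4 + 6 + 2 + 7) / 5 = 25/5 = 5
  mean(Y) = (3 + 5 + 3 + 2 + 5) / 5 = 18/5 = 3.6

Step 2 — sample covariance S[i,j] = (1/(n-1)) · Σ_k (x_{k,i} - mean_i) · (x_{k,j} - mean_j), with n-1 = 4.
  S[X,X] = ((1)·(1) + (-1)·(-1) + (1)·(1) + (-3)·(-3) + (2)·(2)) / 4 = 16/4 = 4
  S[X,Y] = ((1)·(-0.6) + (-1)·(1.4) + (1)·(-0.6) + (-3)·(-1.6) + (2)·(1.4)) / 4 = 5/4 = 1.25
  S[Y,Y] = ((-0.6)·(-0.6) + (1.4)·(1.4) + (-0.6)·(-0.6) + (-1.6)·(-1.6) + (1.4)·(1.4)) / 4 = 7.2/4 = 1.8

S is symmetric (S[j,i] = S[i,j]). Assembling:

S = [[4, 1.25],
 [1.25, 1.8]]


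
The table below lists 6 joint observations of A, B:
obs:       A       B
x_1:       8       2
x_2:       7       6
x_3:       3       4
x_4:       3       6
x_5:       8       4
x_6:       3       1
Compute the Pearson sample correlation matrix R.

Step 1 — column means:
  mean(A) = (8 + 7 + 3 + 3 + 8 + 3) / 6 = 32/6 = 5.3333
  mean(B) = (2 + 6 + 4 + 6 + 4 + 1) / 6 = 23/6 = 3.8333

Step 2 — sample variances and covariances s[i,j] = (1/(n-1)) · Σ_k (x_{k,i} - mean_i) · (x_{k,j} - mean_j), with n-1 = 5:
  s[A,A] = ((2.6667)·(2.6667) + (1.6667)·(1.6667) + (-2.3333)·(-2.3333) + (-2.3333)·(-2.3333) + (2.6667)·(2.6667) + (-2.3333)·(-2.3333)) / 5 = 33.3333/5 = 6.6667
  s[A,B] = ((2.6667)·(-1.8333) + (1.6667)·(2.1667) + (-2.3333)·(0.1667) + (-2.3333)·(2.1667) + (2.6667)·(0.1667) + (-2.3333)·(-2.8333)) / 5 = 0.3333/5 = 0.0667
  s[B,B] = ((-1.8333)·(-1.8333) + (2.1667)·(2.1667) + (0.1667)·(0.1667) + (2.1667)·(2.1667) + (0.1667)·(0.1667) + (-2.8333)·(-2.8333)) / 5 = 20.8333/5 = 4.1667
  Sample standard deviations s_i = √(s[i,i]):
  s(A) = √(6.6667) = 2.582
  s(B) = √(4.1667) = 2.0412

Step 3 — r_{ij} = s_{ij} / (s_i · s_j):
  r[A,A] = 1 (diagonal).
  r[A,B] = 0.0667 / (2.582 · 2.0412) = 0.0667 / 5.2705 = 0.0126
  r[B,B] = 1 (diagonal).

R is symmetric with unit diagonal. Assembling:

R = [[1, 0.0126],
 [0.0126, 1]]


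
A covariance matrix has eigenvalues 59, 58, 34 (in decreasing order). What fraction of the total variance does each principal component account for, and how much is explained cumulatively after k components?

Step 1 — total variance = trace(Sigma) = Σ λ_i = 59 + 58 + 34 = 151.

Step 2 — fraction explained by component i = λ_i / Σ λ:
  PC1: 59/151 = 0.3907
  PC2: 58/151 = 0.3841
  PC3: 34/151 = 0.2252

Step 3 — cumulative fraction after k components = (λ_1 + ... + λ_k) / Σ λ:
  k = 1: 59/151 = 0.3907
  k = 2: (59 + 58)/151 = 117/151 = 0.7748
  k = 3: (59 + 58 + 34)/151 = 151/151 = 1

Summary (fraction, with percent):

explained: PC1 0.3907 (39.07%), PC2 0.3841 (38.41%), PC3 0.2252 (22.52%);  cumulative: 0.3907, 0.7748, 1


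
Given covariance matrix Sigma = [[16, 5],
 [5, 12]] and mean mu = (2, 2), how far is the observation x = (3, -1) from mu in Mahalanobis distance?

Step 1 — centre the observation: (x - mu) = (1, -3).

Step 2 — invert Sigma. det(Sigma) = 16·12 - (5)² = 167.
  Sigma^{-1} = (1/det) · [[d, -b], [-b, a]] = [[0.0719, -0.0299],
 [-0.0299, 0.0958]].

Step 3 — form the quadratic (x - mu)^T · Sigma^{-1} · (x - mu):
  Sigma^{-1} · (x - mu) = (0.1617, -0.3174).
  (x - mu)^T · [Sigma^{-1} · (x - mu)] = (1)·(0.1617) + (-3)·(-0.3174) = 1.1138.

Step 4 — take square root: d = √(1.1138) ≈ 1.0554.

d(x, mu) = √(1.1138) ≈ 1.0554


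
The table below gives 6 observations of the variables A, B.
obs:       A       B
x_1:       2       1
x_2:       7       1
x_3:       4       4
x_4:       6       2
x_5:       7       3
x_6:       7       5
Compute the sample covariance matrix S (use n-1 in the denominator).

Step 1 — column means:
  mean(A) = (2 + 7 + 4 + 6 + 7 + 7) / 6 = 33/6 = 5.5
  mean(B) = (1 + 1 + 4 + 2 + 3 + 5) / 6 = 16/6 = 2.6667

Step 2 — sample covariance S[i,j] = (1/(n-1)) · Σ_k (x_{k,i} - mean_i) · (x_{k,j} - mean_j), with n-1 = 5.
  S[A,A] = ((-3.5)·(-3.5) + (1.5)·(1.5) + (-1.5)·(-1.5) + (0.5)·(0.5) + (1.5)·(1.5) + (1.5)·(1.5)) / 5 = 21.5/5 = 4.3
  S[A,B] = ((-3.5)·(-1.6667) + (1.5)·(-1.6667) + (-1.5)·(1.3333) + (0.5)·(-0.6667) + (1.5)·(0.3333) + (1.5)·(2.3333)) / 5 = 5/5 = 1
  S[B,B] = ((-1.6667)·(-1.6667) + (-1.6667)·(-1.6667) + (1.3333)·(1.3333) + (-0.6667)·(-0.6667) + (0.3333)·(0.3333) + (2.3333)·(2.3333)) / 5 = 13.3333/5 = 2.6667

S is symmetric (S[j,i] = S[i,j]). Assembling:

S = [[4.3, 1],
 [1, 2.6667]]


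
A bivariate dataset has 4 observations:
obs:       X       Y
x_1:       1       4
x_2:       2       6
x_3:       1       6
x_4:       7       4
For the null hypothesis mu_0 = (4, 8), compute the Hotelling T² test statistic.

Step 1 — sample mean vector:
  mean(X) = (1 + 2 + 1 + 7) / 4 = 11/4 = 2.75
  mean(Y) = (4 + 6 + 6 + 4) / 4 = 20/4 = 5
  x̄ = (2.75, 5),  deviation x̄ - mu_0 = (2.75, 5) - (4, 8) = (-1.25, -3).

Step 2 — sample covariance matrix, S[i,j] = (1/(n-1)) · Σ_k (x_{k,i} - mean_i) · (x_{k,j} - mean_j), divisor n-1 = 3:
  S[X,X] = ((-1.75)·(-1.75) + (-0.75)·(-0.75) + (-1.75)·(-1.75) + (4.25)·(4.25)) / 3 = 24.75/3 = 8.25
  S[X,Y] = ((-1.75)·(-1) + (-0.75)·(1) + (-1.75)·(1) + (4.25)·(-1)) / 3 = -5/3 = -1.6667
  S[Y,Y] = ((-1)·(-1) + (1)·(1) + (1)·(1) + (-1)·(-1)) / 3 = 4/3 = 1.3333
  S = [[8.25, -1.6667],
 [-1.6667, 1.3333]].

Step 3 — invert S. det(S) = 8.25·1.3333 - (-1.6667)² = 8.2222.
  S^{-1} = (1/det) · [[d, -b], [-b, a]] = [[0.1622, 0.2027],
 [0.2027, 1.0034]].

Step 4 — quadratic form (x̄ - mu_0)^T · S^{-1} · (x̄ - mu_0):
  S^{-1} · (x̄ - mu_0) = (-0.8108, -3.2635),
  (x̄ - mu_0)^T · [...] = (-1.25)·(-0.8108) + (-3)·(-3.2635) = 10.8041.

Step 5 — scale by n: T² = 4 · 10.8041 = 43.2162.

T² ≈ 43.2162


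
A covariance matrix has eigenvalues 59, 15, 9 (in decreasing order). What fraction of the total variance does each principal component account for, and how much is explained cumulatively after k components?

Step 1 — total variance = trace(Sigma) = Σ λ_i = 59 + 15 + 9 = 83.

Step 2 — fraction explained by component i = λ_i / Σ λ:
  PC1: 59/83 = 0.7108
  PC2: 15/83 = 0.1807
  PC3: 9/83 = 0.1084

Step 3 — cumulative fraction after k components = (λ_1 + ... + λ_k) / Σ λ:
  k = 1: 59/83 = 0.7108
  k = 2: (59 + 15)/83 = 74/83 = 0.8916
  k = 3: (59 + 15 + 9)/83 = 83/83 = 1

Summary (fraction, with percent):

explained: PC1 0.7108 (71.08%), PC2 0.1807 (18.07%), PC3 0.1084 (10.84%);  cumulative: 0.7108, 0.8916, 1


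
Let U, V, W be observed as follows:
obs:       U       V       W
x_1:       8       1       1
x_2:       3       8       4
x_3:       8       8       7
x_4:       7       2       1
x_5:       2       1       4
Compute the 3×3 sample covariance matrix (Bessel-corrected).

Step 1 — column means:
  mean(U) = (8 + 3 + 8 + 7 + 2) / 5 = 28/5 = 5.6
  mean(V) = (1 + 8 + 8 + 2 + 1) / 5 = 20/5 = 4
  mean(W) = (1 + 4 + 7 + 1 + 4) / 5 = 17/5 = 3.4

Step 2 — sample covariance S[i,j] = (1/(n-1)) · Σ_k (x_{k,i} - mean_i) · (x_{k,j} - mean_j), with n-1 = 4.
  S[U,U] = ((2.4)·(2.4) + (-2.6)·(-2.6) + (2.4)·(2.4) + (1.4)·(1.4) + (-3.6)·(-3.6)) / 4 = 33.2/4 = 8.3
  S[U,V] = ((2.4)·(-3) + (-2.6)·(4) + (2.4)·(4) + (1.4)·(-2) + (-3.6)·(-3)) / 4 = 0/4 = 0
  S[U,W] = ((2.4)·(-2.4) + (-2.6)·(0.6) + (2.4)·(3.6) + (1.4)·(-2.4) + (-3.6)·(0.6)) / 4 = -4.2/4 = -1.05
  S[V,V] = ((-3)·(-3) + (4)·(4) + (4)·(4) + (-2)·(-2) + (-3)·(-3)) / 4 = 54/4 = 13.5
  S[V,W] = ((-3)·(-2.4) + (4)·(0.6) + (4)·(3.6) + (-2)·(-2.4) + (-3)·(0.6)) / 4 = 27/4 = 6.75
  S[W,W] = ((-2.4)·(-2.4) + (0.6)·(0.6) + (3.6)·(3.6) + (-2.4)·(-2.4) + (0.6)·(0.6)) / 4 = 25.2/4 = 6.3

S is symmetric (S[j,i] = S[i,j]). Assembling:

S = [[8.3, 0, -1.05],
 [0, 13.5, 6.75],
 [-1.05, 6.75, 6.3]]
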